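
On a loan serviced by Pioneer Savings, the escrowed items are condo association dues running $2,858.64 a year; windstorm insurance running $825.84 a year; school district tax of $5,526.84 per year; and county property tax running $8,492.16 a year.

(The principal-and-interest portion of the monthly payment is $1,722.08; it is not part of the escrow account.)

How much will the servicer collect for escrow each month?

Condo association dues — $2,858.64/yr
Windstorm insurance — $825.84/yr
School district tax — $5,526.84/yr
County property tax — $8,492.16/yr
Combined annual = $17,703.48
Monthly escrow = $17,703.48 ÷ 12 = $1,475.29

$1,475.29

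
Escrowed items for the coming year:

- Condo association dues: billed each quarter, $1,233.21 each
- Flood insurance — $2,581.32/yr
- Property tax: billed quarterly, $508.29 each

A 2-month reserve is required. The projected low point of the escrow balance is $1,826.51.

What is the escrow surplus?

$235.29

Condo association dues: $1,233.21 × 4 = $4,932.84 annually
Flood insurance: $2,581.32 annually
Property tax: $508.29 × 4 = $2,033.16 annually
Total per year = $9,547.32
Base monthly escrow = $9,547.32 ÷ 12 = $795.61
Required cushion = 2 × $795.61 = $1,591.22
Excess over cushion: $1,826.51 − $1,591.22 = $235.29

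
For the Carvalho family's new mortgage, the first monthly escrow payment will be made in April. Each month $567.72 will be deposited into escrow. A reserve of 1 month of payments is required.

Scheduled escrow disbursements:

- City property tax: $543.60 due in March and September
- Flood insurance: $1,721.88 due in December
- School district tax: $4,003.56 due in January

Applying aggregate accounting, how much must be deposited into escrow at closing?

$1,159.56

Cushion = 1 × $567.72 = $567.72
Trial balance (start $0, +$567.72 each month, − disbursements):
  Apr: +$567.72 → $567.72
  May: +$567.72 → $1,135.44
  Jun: +$567.72 → $1,703.16
  Jul: +$567.72 → $2,270.88
  Aug: +$567.72 → $2,838.60
  Sep: +$567.72 − $543.60 → $2,862.72
  Oct: +$567.72 → $3,430.44
  Nov: +$567.72 → $3,998.16
  Dec: +$567.72 − $1,721.88 → $2,844.00
  Jan: +$567.72 − $4,003.56 → -$591.84
  Feb: +$567.72 → -$24.12
  Mar: +$567.72 − $543.60 → $0.00
Lowest trial balance = -$591.84 (Jan)
Initial deposit = cushion − low point = $567.72 − (-$591.84) = $1,159.56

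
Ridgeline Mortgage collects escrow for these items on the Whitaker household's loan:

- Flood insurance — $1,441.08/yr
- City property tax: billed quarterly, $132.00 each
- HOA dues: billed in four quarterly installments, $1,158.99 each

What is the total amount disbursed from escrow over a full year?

Flood insurance — $1,441.08 per year
City property tax — $132.00 × 4 = $528.00 per year
HOA dues — $1,158.99 × 4 = $4,635.96 per year
Total annual escrow = $6,605.04

$6,605.04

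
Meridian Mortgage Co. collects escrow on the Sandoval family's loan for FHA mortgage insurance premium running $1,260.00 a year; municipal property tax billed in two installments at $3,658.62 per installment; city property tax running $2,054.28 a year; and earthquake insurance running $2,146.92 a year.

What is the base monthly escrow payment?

$1,064.87

FHA mortgage insurance premium: $1,260.00 annually
Municipal property tax: $3,658.62 × 2 = $7,317.24 annually
City property tax: $2,054.28 annually
Earthquake insurance: $2,146.92 annually
Total per year = $1,260.00 + $7,317.24 + $2,054.28 + $2,146.92 = $12,778.44
Base monthly escrow = $12,778.44 ÷ 12 = $1,064.87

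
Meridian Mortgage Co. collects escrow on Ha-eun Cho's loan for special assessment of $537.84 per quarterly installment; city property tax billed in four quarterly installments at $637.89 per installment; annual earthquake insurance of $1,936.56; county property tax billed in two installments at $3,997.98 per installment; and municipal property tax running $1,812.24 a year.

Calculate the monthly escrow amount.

Special assessment — $537.84 × 4 = $2,151.36/yr
City property tax — $637.89 × 4 = $2,551.56/yr
Earthquake insurance — $1,936.56/yr
County property tax — $3,997.98 × 2 = $7,995.96/yr
Municipal property tax — $1,812.24/yr
Yearly total = $2,151.36 + $2,551.56 + $1,936.56 + $7,995.96 + $1,812.24 = $16,447.68
Monthly escrow = $16,447.68 ÷ 12 = $1,370.64

$1,370.64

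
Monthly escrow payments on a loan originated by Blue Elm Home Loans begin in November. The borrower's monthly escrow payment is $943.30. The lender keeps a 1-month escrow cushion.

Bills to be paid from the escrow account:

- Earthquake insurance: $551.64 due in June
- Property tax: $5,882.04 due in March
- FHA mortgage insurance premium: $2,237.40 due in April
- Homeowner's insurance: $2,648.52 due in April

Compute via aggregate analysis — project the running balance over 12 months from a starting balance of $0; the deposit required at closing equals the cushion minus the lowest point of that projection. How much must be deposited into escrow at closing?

Cushion = 1 × $943.30 = $943.30
Trial balance (start $0, +$943.30 each month, − disbursements):
  Nov: +$943.30 → $943.30
  Dec: +$943.30 → $1,886.60
  Jan: +$943.30 → $2,829.90
  Feb: +$943.30 → $3,773.20
  Mar: +$943.30 − $5,882.04 → -$1,165.54
  Apr: +$943.30 − $4,885.92 → -$5,108.16
  May: +$943.30 → -$4,164.86
  Jun: +$943.30 − $551.64 → -$3,773.20
  Jul: +$943.30 → -$2,829.90
  Aug: +$943.30 → -$1,886.60
  Sep: +$943.30 → -$943.30
  Oct: +$943.30 → $0.00
Lowest trial balance = -$5,108.16 (Apr)
Initial deposit = cushion − low point = $943.30 − (-$5,108.16) = $6,051.46

$6,051.46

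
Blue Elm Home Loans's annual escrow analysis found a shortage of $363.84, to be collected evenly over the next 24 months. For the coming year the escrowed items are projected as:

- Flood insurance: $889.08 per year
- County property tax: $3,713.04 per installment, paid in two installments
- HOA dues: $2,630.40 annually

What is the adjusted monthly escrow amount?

Flood insurance: $889.08
County property tax: $3,713.04 × 2 = $7,426.08
HOA dues: $2,630.40
Yearly total = $10,945.56
Base monthly escrow = $10,945.56 / 12 = $912.13
Shortage per month = $363.84 ÷ 24 = $15.16
Adjusted monthly = $912.13 + $15.16 = $927.29

$927.29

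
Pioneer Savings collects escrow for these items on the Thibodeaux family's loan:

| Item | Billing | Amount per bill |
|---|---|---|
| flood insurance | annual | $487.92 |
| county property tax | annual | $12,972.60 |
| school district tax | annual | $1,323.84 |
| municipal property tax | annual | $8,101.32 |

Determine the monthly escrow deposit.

$1,907.14

Flood insurance = $487.92 annually
County property tax = $12,972.60 annually
School district tax = $1,323.84 annually
Municipal property tax = $8,101.32 annually
Yearly total = $487.92 + $12,972.60 + $1,323.84 + $8,101.32 = $22,885.68
Per month = $22,885.68 / 12 = $1,907.14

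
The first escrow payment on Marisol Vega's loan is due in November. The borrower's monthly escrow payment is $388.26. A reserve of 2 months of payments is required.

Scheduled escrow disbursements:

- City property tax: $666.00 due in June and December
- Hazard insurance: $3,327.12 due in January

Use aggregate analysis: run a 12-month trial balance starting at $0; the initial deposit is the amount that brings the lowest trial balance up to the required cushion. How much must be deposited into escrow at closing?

Cushion = 2 × $388.26 = $776.52
Trial balance (start $0, +$388.26 each month, − disbursements):
  Nov: +$388.26 → $388.26
  Dec: +$388.26 − $666.00 → $110.52
  Jan: +$388.26 − $3,327.12 → -$2,828.34
  Feb: +$388.26 → -$2,440.08
  Mar: +$388.26 → -$2,051.82
  Apr: +$388.26 → -$1,663.56
  May: +$388.26 → -$1,275.30
  Jun: +$388.26 − $666.00 → -$1,553.04
  Jul: +$388.26 → -$1,164.78
  Aug: +$388.26 → -$776.52
  Sep: +$388.26 → -$388.26
  Oct: +$388.26 → $0.00
Lowest trial balance = -$2,828.34 (Jan)
Initial deposit = cushion − low point = $776.52 − (-$2,828.34) = $3,604.86

$3,604.86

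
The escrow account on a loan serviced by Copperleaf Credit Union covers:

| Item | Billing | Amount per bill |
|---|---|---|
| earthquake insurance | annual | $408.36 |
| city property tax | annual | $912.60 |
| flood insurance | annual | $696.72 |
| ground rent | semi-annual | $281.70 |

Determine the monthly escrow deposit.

Earthquake insurance = $408.36/yr
City property tax = $912.60/yr
Flood insurance = $696.72/yr
Ground rent = $281.70 × 2 = $563.40/yr
Annual escrow total = $408.36 + $912.60 + $696.72 + $563.40 = $2,581.08
Monthly escrow = $2,581.08 ÷ 12 = $215.09

$215.09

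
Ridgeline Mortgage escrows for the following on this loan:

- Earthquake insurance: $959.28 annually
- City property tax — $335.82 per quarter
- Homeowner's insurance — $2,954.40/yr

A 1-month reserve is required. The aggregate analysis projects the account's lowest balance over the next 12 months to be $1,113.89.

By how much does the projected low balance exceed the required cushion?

Earthquake insurance = $959.28/yr
City property tax = $335.82 × 4 = $1,343.28/yr
Homeowner's insurance = $2,954.40/yr
Annual escrow total = $5,256.96
Monthly escrow = $5,256.96 / 12 = $438.08
Required reserve = 1 × $438.08 = $438.08
Excess over cushion: $1,113.89 − $438.08 = $675.81

$675.81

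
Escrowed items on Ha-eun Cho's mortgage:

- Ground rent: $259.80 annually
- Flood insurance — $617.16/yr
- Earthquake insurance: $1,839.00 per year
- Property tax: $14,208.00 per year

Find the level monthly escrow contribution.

Ground rent — $259.80/yr
Flood insurance — $617.16/yr
Earthquake insurance — $1,839.00/yr
Property tax — $14,208.00/yr
Yearly total = $16,923.96
Base monthly escrow = $16,923.96 / 12 = $1,410.33

$1,410.33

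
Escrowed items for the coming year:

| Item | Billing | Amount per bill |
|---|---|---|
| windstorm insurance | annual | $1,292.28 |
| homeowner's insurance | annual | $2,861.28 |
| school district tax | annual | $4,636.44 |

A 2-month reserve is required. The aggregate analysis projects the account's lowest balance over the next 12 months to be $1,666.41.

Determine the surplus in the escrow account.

$201.41

Windstorm insurance: $1,292.28
Homeowner's insurance: $2,861.28
School district tax: $4,636.44
Combined annual = $1,292.28 + $2,861.28 + $4,636.44 = $8,790.00
Monthly escrow = $8,790.00 ÷ 12 = $732.50
Required reserve = 2 × $732.50 = $1,465.00
Excess over cushion: $1,666.41 − $1,465.00 = $201.41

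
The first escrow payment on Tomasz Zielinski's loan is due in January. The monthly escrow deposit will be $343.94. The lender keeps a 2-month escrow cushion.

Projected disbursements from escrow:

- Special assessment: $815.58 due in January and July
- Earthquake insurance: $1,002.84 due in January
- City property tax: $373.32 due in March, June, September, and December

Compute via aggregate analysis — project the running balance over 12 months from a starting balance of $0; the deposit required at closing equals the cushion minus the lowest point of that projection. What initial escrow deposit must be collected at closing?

$2,162.36

Cushion = 2 × $343.94 = $687.88
Trial balance (start $0, +$343.94 each month, − disbursements):
  Jan: +$343.94 − $1,818.42 → -$1,474.48
  Feb: +$343.94 → -$1,130.54
  Mar: +$343.94 − $373.32 → -$1,159.92
  Apr: +$343.94 → -$815.98
  May: +$343.94 → -$472.04
  Jun: +$343.94 − $373.32 → -$501.42
  Jul: +$343.94 − $815.58 → -$973.06
  Aug: +$343.94 → -$629.12
  Sep: +$343.94 − $373.32 → -$658.50
  Oct: +$343.94 → -$314.56
  Nov: +$343.94 → $29.38
  Dec: +$343.94 − $373.32 → $0.00
Lowest trial balance = -$1,474.48 (Jan)
Initial deposit = cushion − low point = $687.88 − (-$1,474.48) = $2,162.36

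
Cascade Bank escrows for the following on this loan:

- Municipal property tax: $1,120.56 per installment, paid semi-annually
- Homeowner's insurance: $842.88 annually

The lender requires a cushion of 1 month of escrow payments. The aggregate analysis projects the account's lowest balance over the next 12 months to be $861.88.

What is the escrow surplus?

Municipal property tax = $1,120.56 × 2 = $2,241.12/yr
Homeowner's insurance = $842.88/yr
Annual escrow total = $2,241.12 + $842.88 = $3,084.00
Monthly escrow = $3,084.00 ÷ 12 = $257.00
Cushion = 1 × $257.00 = $257.00
Excess over cushion: $861.88 − $257.00 = $604.88

$604.88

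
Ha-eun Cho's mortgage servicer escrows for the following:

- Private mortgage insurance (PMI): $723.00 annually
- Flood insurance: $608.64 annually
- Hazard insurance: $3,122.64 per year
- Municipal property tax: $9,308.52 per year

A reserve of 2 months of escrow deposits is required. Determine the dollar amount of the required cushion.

Private mortgage insurance (PMI): $723.00 per year
Flood insurance: $608.64 per year
Hazard insurance: $3,122.64 per year
Municipal property tax: $9,308.52 per year
Combined annual = $13,762.80
Monthly escrow = $13,762.80 / 12 = $1,146.90
Required cushion = 2 × $1,146.90 = $2,293.80

$2,293.80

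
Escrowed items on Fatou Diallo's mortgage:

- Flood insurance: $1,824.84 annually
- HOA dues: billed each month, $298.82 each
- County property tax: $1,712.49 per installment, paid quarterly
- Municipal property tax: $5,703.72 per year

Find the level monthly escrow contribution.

Flood insurance = $1,824.84 annually
HOA dues = $298.82 × 12 = $3,585.84 annually
County property tax = $1,712.49 × 4 = $6,849.96 annually
Municipal property tax = $5,703.72 annually
Total annual escrow = $17,964.36
Monthly escrow = $17,964.36 ÷ 12 = $1,497.03

$1,497.03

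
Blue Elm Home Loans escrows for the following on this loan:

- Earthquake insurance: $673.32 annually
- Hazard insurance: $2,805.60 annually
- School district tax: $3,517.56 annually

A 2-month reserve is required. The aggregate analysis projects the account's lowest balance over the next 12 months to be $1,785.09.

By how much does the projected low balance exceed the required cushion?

$619.01

Earthquake insurance = $673.32/yr
Hazard insurance = $2,805.60/yr
School district tax = $3,517.56/yr
Yearly total = $6,996.48
Monthly = $6,996.48 ÷ 12 = $583.04
Required reserve = 2 × $583.04 = $1,166.08
Excess over cushion: $1,785.09 − $1,166.08 = $619.01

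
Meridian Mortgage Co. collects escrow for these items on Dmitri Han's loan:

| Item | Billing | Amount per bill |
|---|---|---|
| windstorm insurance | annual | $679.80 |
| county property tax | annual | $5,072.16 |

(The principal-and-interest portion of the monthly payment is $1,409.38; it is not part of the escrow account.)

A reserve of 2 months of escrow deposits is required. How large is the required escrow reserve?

$958.66

Windstorm insurance = $679.80
County property tax = $5,072.16
Total per year = $679.80 + $5,072.16 = $5,751.96
Per month = $5,751.96 / 12 = $479.33
Cushion = 2 × $479.33 = $958.66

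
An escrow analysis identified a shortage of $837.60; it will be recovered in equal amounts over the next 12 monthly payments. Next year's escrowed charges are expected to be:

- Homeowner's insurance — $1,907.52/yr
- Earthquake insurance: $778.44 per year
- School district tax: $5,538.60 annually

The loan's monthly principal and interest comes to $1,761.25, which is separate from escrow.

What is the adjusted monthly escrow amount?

Homeowner's insurance = $1,907.52 annually
Earthquake insurance = $778.44 annually
School district tax = $5,538.60 annually
Annual escrow total = $1,907.52 + $778.44 + $5,538.60 = $8,224.56
Monthly = $8,224.56 / 12 = $685.38
Shortage spread = $837.60 / 12 = $69.80/mo
New monthly escrow = $685.38 + $69.80 = $755.18

$755.18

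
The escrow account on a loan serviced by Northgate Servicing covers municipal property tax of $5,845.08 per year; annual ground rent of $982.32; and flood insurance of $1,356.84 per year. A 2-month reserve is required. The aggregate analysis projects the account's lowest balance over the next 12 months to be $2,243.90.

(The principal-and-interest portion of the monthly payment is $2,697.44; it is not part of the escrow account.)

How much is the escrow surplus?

Municipal property tax = $5,845.08 annually
Ground rent = $982.32 annually
Flood insurance = $1,356.84 annually
Yearly total = $8,184.24
Per month = $8,184.24 ÷ 12 = $682.02
Required cushion = 2 × $682.02 = $1,364.04
Surplus = $2,243.90 − $1,364.04 = $879.86

$879.86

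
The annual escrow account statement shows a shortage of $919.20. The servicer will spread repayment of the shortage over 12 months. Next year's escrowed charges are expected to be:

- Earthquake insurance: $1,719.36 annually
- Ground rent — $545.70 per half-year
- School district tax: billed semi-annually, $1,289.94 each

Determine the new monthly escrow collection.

$525.82

Earthquake insurance: $1,719.36 per year
Ground rent: $545.70 × 2 = $1,091.40 per year
School district tax: $1,289.94 × 2 = $2,579.88 per year
Total annual escrow = $1,719.36 + $1,091.40 + $2,579.88 = $5,390.64
Monthly = $5,390.64 ÷ 12 = $449.22
Shortage spread = $919.20 / 12 = $76.60/mo
Adjusted monthly = $449.22 + $76.60 = $525.82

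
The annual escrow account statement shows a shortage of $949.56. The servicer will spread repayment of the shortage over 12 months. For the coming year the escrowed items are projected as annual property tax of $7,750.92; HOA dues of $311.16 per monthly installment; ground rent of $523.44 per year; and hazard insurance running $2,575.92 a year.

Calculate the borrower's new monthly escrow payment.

Property tax: $7,750.92 per year
HOA dues: $311.16 × 12 = $3,733.92 per year
Ground rent: $523.44 per year
Hazard insurance: $2,575.92 per year
Total per year = $14,584.20
Monthly escrow = $14,584.20 / 12 = $1,215.35
Shortage per month = $949.56 ÷ 12 = $79.13
New monthly escrow = $1,215.35 + $79.13 = $1,294.48

$1,294.48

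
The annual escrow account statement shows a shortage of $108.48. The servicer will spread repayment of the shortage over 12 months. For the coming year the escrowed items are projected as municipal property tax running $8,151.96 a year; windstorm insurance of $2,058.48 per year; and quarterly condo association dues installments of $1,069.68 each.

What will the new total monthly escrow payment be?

Municipal property tax = $8,151.96
Windstorm insurance = $2,058.48
Condo association dues = $1,069.68 × 4 = $4,278.72
Total per year = $8,151.96 + $2,058.48 + $4,278.72 = $14,489.16
Monthly = $14,489.16 / 12 = $1,207.43
Monthly shortage recovery: $108.48 / 12 = $9.04
Adjusted monthly = $1,207.43 + $9.04 = $1,216.47

$1,216.47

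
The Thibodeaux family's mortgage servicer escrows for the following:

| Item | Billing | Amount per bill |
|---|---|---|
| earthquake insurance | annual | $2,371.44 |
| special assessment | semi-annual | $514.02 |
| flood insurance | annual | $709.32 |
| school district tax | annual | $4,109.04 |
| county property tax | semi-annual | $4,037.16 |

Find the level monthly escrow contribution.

$1,357.68

Earthquake insurance — $2,371.44
Special assessment — $514.02 × 2 = $1,028.04
Flood insurance — $709.32
School district tax — $4,109.04
County property tax — $4,037.16 × 2 = $8,074.32
Total annual escrow = $2,371.44 + $1,028.04 + $709.32 + $4,109.04 + $8,074.32 = $16,292.16
Per month = $16,292.16 / 12 = $1,357.68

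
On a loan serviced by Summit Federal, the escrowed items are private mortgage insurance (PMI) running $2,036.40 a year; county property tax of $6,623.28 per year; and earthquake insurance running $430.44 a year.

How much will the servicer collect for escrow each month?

Private mortgage insurance (PMI) — $2,036.40/yr
County property tax — $6,623.28/yr
Earthquake insurance — $430.44/yr
Yearly total = $2,036.40 + $6,623.28 + $430.44 = $9,090.12
Monthly = $9,090.12 / 12 = $757.51

$757.51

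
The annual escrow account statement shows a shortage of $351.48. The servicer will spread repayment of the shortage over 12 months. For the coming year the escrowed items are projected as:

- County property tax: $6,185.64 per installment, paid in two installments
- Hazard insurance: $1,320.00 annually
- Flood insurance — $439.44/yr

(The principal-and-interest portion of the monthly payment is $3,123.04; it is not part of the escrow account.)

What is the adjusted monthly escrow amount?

County property tax: $6,185.64 × 2 = $12,371.28 per year
Hazard insurance: $1,320.00 per year
Flood insurance: $439.44 per year
Total per year = $12,371.28 + $1,320.00 + $439.44 = $14,130.72
Base monthly escrow = $14,130.72 ÷ 12 = $1,177.56
Shortage spread = $351.48 ÷ 12 = $29.29/mo
New monthly escrow = $1,177.56 + $29.29 = $1,206.85

$1,206.85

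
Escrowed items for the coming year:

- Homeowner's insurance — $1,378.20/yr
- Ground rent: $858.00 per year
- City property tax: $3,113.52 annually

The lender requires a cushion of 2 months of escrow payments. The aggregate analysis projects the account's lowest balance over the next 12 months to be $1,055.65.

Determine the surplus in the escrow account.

$164.03

Homeowner's insurance = $1,378.20 annually
Ground rent = $858.00 annually
City property tax = $3,113.52 annually
Annual escrow total = $1,378.20 + $858.00 + $3,113.52 = $5,349.72
Monthly = $5,349.72 ÷ 12 = $445.81
Required cushion = 2 × $445.81 = $891.62
Excess over cushion: $1,055.65 − $891.62 = $164.03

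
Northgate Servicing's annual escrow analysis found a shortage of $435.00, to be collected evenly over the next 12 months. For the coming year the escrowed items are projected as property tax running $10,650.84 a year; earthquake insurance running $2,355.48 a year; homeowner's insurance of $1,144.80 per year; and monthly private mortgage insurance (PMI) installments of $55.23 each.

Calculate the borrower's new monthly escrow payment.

$1,270.74

Property tax — $10,650.84 per year
Earthquake insurance — $2,355.48 per year
Homeowner's insurance — $1,144.80 per year
Private mortgage insurance (PMI) — $55.23 × 12 = $662.76 per year
Total per year = $10,650.84 + $2,355.48 + $1,144.80 + $662.76 = $14,813.88
Per month = $14,813.88 ÷ 12 = $1,234.49
Shortage spread = $435.00 / 12 = $36.25/mo
Adjusted monthly = $1,234.49 + $36.25 = $1,270.74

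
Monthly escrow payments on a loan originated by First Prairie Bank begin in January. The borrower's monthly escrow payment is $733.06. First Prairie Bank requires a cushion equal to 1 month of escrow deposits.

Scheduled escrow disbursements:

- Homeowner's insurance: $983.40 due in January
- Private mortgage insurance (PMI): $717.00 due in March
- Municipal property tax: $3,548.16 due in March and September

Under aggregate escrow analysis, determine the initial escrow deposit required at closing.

$3,782.44

Cushion = 1 × $733.06 = $733.06
Trial balance (start $0, +$733.06 each month, − disbursements):
  Jan: +$733.06 − $983.40 → -$250.34
  Feb: +$733.06 → $482.72
  Mar: +$733.06 − $4,265.16 → -$3,049.38
  Apr: +$733.06 → -$2,316.32
  May: +$733.06 → -$1,583.26
  Jun: +$733.06 → -$850.20
  Jul: +$733.06 → -$117.14
  Aug: +$733.06 → $615.92
  Sep: +$733.06 − $3,548.16 → -$2,199.18
  Oct: +$733.06 → -$1,466.12
  Nov: +$733.06 → -$733.06
  Dec: +$733.06 → $0.00
Lowest trial balance = -$3,049.38 (Mar)
Initial deposit = cushion − low point = $733.06 − (-$3,049.38) = $3,782.44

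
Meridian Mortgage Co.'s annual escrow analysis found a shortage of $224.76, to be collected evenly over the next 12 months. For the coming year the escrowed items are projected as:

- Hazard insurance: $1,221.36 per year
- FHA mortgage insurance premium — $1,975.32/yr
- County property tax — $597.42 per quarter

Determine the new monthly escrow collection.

$484.26

Hazard insurance — $1,221.36 per year
FHA mortgage insurance premium — $1,975.32 per year
County property tax — $597.42 × 4 = $2,389.68 per year
Annual escrow total = $1,221.36 + $1,975.32 + $2,389.68 = $5,586.36
Monthly = $5,586.36 / 12 = $465.53
Shortage per month = $224.76 ÷ 12 = $18.73
New monthly escrow = $465.53 + $18.73 = $484.26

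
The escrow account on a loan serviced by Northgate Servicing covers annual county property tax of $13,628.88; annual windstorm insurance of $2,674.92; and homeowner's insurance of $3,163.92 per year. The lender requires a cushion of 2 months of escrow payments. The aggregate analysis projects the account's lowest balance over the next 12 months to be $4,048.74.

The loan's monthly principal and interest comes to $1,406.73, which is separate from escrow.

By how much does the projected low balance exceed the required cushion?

$804.12

County property tax — $13,628.88/yr
Windstorm insurance — $2,674.92/yr
Homeowner's insurance — $3,163.92/yr
Annual escrow total = $13,628.88 + $2,674.92 + $3,163.92 = $19,467.72
Base monthly escrow = $19,467.72 / 12 = $1,622.31
Required cushion = 2 × $1,622.31 = $3,244.62
Excess over cushion: $4,048.74 − $3,244.62 = $804.12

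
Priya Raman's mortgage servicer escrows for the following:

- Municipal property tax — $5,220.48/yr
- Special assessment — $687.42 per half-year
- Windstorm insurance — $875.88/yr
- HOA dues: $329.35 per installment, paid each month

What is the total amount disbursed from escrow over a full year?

$11,423.40

Municipal property tax — $5,220.48/yr
Special assessment — $687.42 × 2 = $1,374.84/yr
Windstorm insurance — $875.88/yr
HOA dues — $329.35 × 12 = $3,952.20/yr
Total annual escrow = $11,423.40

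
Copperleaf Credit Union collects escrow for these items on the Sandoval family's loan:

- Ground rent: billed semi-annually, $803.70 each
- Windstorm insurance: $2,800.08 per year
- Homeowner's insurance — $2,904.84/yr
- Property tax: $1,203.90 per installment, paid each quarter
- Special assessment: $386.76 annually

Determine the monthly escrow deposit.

Ground rent: $803.70 × 2 = $1,607.40
Windstorm insurance: $2,800.08
Homeowner's insurance: $2,904.84
Property tax: $1,203.90 × 4 = $4,815.60
Special assessment: $386.76
Total per year = $1,607.40 + $2,800.08 + $2,904.84 + $4,815.60 + $386.76 = $12,514.68
Base monthly escrow = $12,514.68 / 12 = $1,042.89

$1,042.89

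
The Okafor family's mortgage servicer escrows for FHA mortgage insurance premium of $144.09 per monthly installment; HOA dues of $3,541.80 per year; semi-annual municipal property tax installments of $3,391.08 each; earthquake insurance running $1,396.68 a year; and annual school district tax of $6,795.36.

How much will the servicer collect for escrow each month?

$1,687.09

FHA mortgage insurance premium: $144.09 × 12 = $1,729.08 per year
HOA dues: $3,541.80 per year
Municipal property tax: $3,391.08 × 2 = $6,782.16 per year
Earthquake insurance: $1,396.68 per year
School district tax: $6,795.36 per year
Annual escrow total = $1,729.08 + $3,541.80 + $6,782.16 + $1,396.68 + $6,795.36 = $20,245.08
Base monthly escrow = $20,245.08 ÷ 12 = $1,687.09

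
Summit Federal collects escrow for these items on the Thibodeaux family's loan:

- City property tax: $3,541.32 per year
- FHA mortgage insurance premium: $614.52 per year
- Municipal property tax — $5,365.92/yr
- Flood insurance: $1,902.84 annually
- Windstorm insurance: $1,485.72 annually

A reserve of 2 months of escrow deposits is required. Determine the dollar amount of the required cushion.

City property tax: $3,541.32 per year
FHA mortgage insurance premium: $614.52 per year
Municipal property tax: $5,365.92 per year
Flood insurance: $1,902.84 per year
Windstorm insurance: $1,485.72 per year
Combined annual = $12,910.32
Monthly = $12,910.32 ÷ 12 = $1,075.86
Reserve = 2 × $1,075.86 = $2,151.72

$2,151.72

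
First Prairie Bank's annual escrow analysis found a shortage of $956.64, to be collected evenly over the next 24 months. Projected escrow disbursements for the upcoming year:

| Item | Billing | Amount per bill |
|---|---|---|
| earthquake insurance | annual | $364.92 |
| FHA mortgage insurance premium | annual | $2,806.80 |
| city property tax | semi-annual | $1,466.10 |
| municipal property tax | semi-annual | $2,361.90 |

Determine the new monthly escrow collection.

Earthquake insurance: $364.92
FHA mortgage insurance premium: $2,806.80
City property tax: $1,466.10 × 2 = $2,932.20
Municipal property tax: $2,361.90 × 2 = $4,723.80
Combined annual = $10,827.72
Per month = $10,827.72 ÷ 12 = $902.31
Shortage spread = $956.64 ÷ 24 = $39.86/mo
Adjusted monthly = $902.31 + $39.86 = $942.17

$942.17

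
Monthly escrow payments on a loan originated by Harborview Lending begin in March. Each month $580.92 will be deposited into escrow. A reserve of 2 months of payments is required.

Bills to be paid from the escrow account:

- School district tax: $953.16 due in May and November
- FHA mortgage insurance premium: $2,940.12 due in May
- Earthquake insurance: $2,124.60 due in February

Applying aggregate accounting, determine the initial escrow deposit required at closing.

Cushion = 2 × $580.92 = $1,161.84
Trial balance (start $0, +$580.92 each month, − disbursements):
  Mar: +$580.92 → $580.92
  Apr: +$580.92 → $1,161.84
  May: +$580.92 − $3,893.28 → -$2,150.52
  Jun: +$580.92 → -$1,569.60
  Jul: +$580.92 → -$988.68
  Aug: +$580.92 → -$407.76
  Sep: +$580.92 → $173.16
  Oct: +$580.92 → $754.08
  Nov: +$580.92 − $953.16 → $381.84
  Dec: +$580.92 → $962.76
  Jan: +$580.92 → $1,543.68
  Feb: +$580.92 − $2,124.60 → $0.00
Lowest trial balance = -$2,150.52 (May)
Initial deposit = cushion − low point = $1,161.84 − (-$2,150.52) = $3,312.36

$3,312.36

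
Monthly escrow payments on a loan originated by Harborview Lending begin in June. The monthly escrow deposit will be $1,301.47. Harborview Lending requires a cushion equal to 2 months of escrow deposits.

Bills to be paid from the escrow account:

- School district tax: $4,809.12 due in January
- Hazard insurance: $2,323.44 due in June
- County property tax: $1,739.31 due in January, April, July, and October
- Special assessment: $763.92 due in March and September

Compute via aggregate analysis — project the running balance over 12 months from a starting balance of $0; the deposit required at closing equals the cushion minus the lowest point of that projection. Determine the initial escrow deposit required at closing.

Cushion = 2 × $1,301.47 = $2,602.94
Trial balance (start $0, +$1,301.47 each month, − disbursements):
  Jun: +$1,301.47 − $2,323.44 → -$1,021.97
  Jul: +$1,301.47 − $1,739.31 → -$1,459.81
  Aug: +$1,301.47 → -$158.34
  Sep: +$1,301.47 − $763.92 → $379.21
  Oct: +$1,301.47 − $1,739.31 → -$58.63
  Nov: +$1,301.47 → $1,242.84
  Dec: +$1,301.47 → $2,544.31
  Jan: +$1,301.47 − $6,548.43 → -$2,702.65
  Feb: +$1,301.47 → -$1,401.18
  Mar: +$1,301.47 − $763.92 → -$863.63
  Apr: +$1,301.47 − $1,739.31 → -$1,301.47
  May: +$1,301.47 → $0.00
Lowest trial balance = -$2,702.65 (Jan)
Initial deposit = cushion − low point = $2,602.94 − (-$2,702.65) = $5,305.59

$5,305.59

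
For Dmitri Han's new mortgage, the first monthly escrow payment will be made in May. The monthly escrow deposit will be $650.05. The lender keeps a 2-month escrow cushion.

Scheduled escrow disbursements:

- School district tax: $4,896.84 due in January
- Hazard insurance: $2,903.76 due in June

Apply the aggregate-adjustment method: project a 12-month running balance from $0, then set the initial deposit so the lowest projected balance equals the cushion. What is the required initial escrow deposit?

Cushion = 2 × $650.05 = $1,300.10
Trial balance (start $0, +$650.05 each month, − disbursements):
  May: +$650.05 → $650.05
  Jun: +$650.05 − $2,903.76 → -$1,603.66
  Jul: +$650.05 → -$953.61
  Aug: +$650.05 → -$303.56
  Sep: +$650.05 → $346.49
  Oct: +$650.05 → $996.54
  Nov: +$650.05 → $1,646.59
  Dec: +$650.05 → $2,296.64
  Jan: +$650.05 − $4,896.84 → -$1,950.15
  Feb: +$650.05 → -$1,300.10
  Mar: +$650.05 → -$650.05
  Apr: +$650.05 → $0.00
Lowest trial balance = -$1,950.15 (Jan)
Initial deposit = cushion − low point = $1,300.10 − (-$1,950.15) = $3,250.25

$3,250.25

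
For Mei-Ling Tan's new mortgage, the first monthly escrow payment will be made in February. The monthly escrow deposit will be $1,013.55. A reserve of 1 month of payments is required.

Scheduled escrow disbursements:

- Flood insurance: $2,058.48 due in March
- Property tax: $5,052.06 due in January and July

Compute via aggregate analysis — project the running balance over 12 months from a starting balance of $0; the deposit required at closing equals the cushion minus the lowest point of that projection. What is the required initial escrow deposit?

Cushion = 1 × $1,013.55 = $1,013.55
Trial balance (start $0, +$1,013.55 each month, − disbursements):
  Feb: +$1,013.55 → $1,013.55
  Mar: +$1,013.55 − $2,058.48 → -$31.38
  Apr: +$1,013.55 → $982.17
  May: +$1,013.55 → $1,995.72
  Jun: +$1,013.55 → $3,009.27
  Jul: +$1,013.55 − $5,052.06 → -$1,029.24
  Aug: +$1,013.55 → -$15.69
  Sep: +$1,013.55 → $997.86
  Oct: +$1,013.55 → $2,011.41
  Nov: +$1,013.55 → $3,024.96
  Dec: +$1,013.55 → $4,038.51
  Jan: +$1,013.55 − $5,052.06 → $0.00
Lowest trial balance = -$1,029.24 (Jul)
Initial deposit = cushion − low point = $1,013.55 − (-$1,029.24) = $2,042.79

$2,042.79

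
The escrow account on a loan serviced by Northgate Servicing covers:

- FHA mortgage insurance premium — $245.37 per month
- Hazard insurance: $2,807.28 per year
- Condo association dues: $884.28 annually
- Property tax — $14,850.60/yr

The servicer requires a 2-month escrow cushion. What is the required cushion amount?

$3,581.10

FHA mortgage insurance premium — $245.37 × 12 = $2,944.44 per year
Hazard insurance — $2,807.28 per year
Condo association dues — $884.28 per year
Property tax — $14,850.60 per year
Yearly total = $2,944.44 + $2,807.28 + $884.28 + $14,850.60 = $21,486.60
Monthly = $21,486.60 ÷ 12 = $1,790.55
Cushion = 2 × $1,790.55 = $3,581.10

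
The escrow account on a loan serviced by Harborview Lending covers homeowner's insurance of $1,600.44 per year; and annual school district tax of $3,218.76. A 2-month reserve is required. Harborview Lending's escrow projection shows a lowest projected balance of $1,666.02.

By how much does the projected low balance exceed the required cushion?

$862.82

Homeowner's insurance — $1,600.44
School district tax — $3,218.76
Yearly total = $4,819.20
Base monthly escrow = $4,819.20 / 12 = $401.60
Required reserve = 2 × $401.60 = $803.20
Excess over cushion: $1,666.02 − $803.20 = $862.82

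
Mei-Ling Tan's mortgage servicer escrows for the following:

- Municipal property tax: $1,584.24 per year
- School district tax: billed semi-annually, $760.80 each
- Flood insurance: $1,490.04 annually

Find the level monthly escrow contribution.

$382.99

Municipal property tax: $1,584.24
School district tax: $760.80 × 2 = $1,521.60
Flood insurance: $1,490.04
Total annual escrow = $1,584.24 + $1,521.60 + $1,490.04 = $4,595.88
Monthly escrow = $4,595.88 / 12 = $382.99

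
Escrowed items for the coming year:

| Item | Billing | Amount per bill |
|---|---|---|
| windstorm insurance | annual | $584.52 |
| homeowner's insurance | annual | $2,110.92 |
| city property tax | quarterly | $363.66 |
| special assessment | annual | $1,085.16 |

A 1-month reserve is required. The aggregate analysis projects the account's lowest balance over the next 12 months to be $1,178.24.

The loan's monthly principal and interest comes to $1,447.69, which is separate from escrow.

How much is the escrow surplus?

Windstorm insurance: $584.52
Homeowner's insurance: $2,110.92
City property tax: $363.66 × 4 = $1,454.64
Special assessment: $1,085.16
Total per year = $584.52 + $2,110.92 + $1,454.64 + $1,085.16 = $5,235.24
Monthly = $5,235.24 ÷ 12 = $436.27
Cushion = 1 × $436.27 = $436.27
Surplus = $1,178.24 − $436.27 = $741.97

$741.97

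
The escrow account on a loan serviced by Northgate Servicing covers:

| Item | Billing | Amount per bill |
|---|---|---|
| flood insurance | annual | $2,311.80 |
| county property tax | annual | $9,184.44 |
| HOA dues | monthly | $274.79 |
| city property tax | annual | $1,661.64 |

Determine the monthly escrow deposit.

Flood insurance: $2,311.80 per year
County property tax: $9,184.44 per year
HOA dues: $274.79 × 12 = $3,297.48 per year
City property tax: $1,661.64 per year
Yearly total = $2,311.80 + $9,184.44 + $3,297.48 + $1,661.64 = $16,455.36
Monthly = $16,455.36 ÷ 12 = $1,371.28

$1,371.28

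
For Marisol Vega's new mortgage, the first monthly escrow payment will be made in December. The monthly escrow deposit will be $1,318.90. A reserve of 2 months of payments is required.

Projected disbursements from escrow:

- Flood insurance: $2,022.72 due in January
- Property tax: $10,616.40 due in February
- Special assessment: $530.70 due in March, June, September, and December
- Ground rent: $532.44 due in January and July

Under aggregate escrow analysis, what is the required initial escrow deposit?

Cushion = 2 × $1,318.90 = $2,637.80
Trial balance (start $0, +$1,318.90 each month, − disbursements):
  Dec: +$1,318.90 − $530.70 → $788.20
  Jan: +$1,318.90 − $2,555.16 → -$448.06
  Feb: +$1,318.90 − $10,616.40 → -$9,745.56
  Mar: +$1,318.90 − $530.70 → -$8,957.36
  Apr: +$1,318.90 → -$7,638.46
  May: +$1,318.90 → -$6,319.56
  Jun: +$1,318.90 − $530.70 → -$5,531.36
  Jul: +$1,318.90 − $532.44 → -$4,744.90
  Aug: +$1,318.90 → -$3,426.00
  Sep: +$1,318.90 − $530.70 → -$2,637.80
  Oct: +$1,318.90 → -$1,318.90
  Nov: +$1,318.90 → $0.00
Lowest trial balance = -$9,745.56 (Feb)
Initial deposit = cushion − low point = $2,637.80 − (-$9,745.56) = $12,383.36

$12,383.36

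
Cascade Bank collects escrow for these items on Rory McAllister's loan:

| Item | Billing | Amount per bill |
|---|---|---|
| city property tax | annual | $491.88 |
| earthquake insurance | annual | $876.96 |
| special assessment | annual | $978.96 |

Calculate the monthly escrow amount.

$195.65

City property tax — $491.88/yr
Earthquake insurance — $876.96/yr
Special assessment — $978.96/yr
Combined annual = $2,347.80
Monthly = $2,347.80 ÷ 12 = $195.65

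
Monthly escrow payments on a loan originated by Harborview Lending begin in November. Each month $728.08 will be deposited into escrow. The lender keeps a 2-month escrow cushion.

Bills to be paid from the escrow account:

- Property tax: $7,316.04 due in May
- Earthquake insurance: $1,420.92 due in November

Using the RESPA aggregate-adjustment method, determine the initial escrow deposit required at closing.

Cushion = 2 × $728.08 = $1,456.16
Trial balance (start $0, +$728.08 each month, − disbursements):
  Nov: +$728.08 − $1,420.92 → -$692.84
  Dec: +$728.08 → $35.24
  Jan: +$728.08 → $763.32
  Feb: +$728.08 → $1,491.40
  Mar: +$728.08 → $2,219.48
  Apr: +$728.08 → $2,947.56
  May: +$728.08 − $7,316.04 → -$3,640.40
  Jun: +$728.08 → -$2,912.32
  Jul: +$728.08 → -$2,184.24
  Aug: +$728.08 → -$1,456.16
  Sep: +$728.08 → -$728.08
  Oct: +$728.08 → $0.00
Lowest trial balance = -$3,640.40 (May)
Initial deposit = cushion − low point = $1,456.16 − (-$3,640.40) = $5,096.56

$5,096.56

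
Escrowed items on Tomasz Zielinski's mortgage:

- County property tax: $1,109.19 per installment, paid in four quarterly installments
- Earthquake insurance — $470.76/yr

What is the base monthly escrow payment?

County property tax: $1,109.19 × 4 = $4,436.76
Earthquake insurance: $470.76
Yearly total = $4,436.76 + $470.76 = $4,907.52
Monthly escrow = $4,907.52 / 12 = $408.96

$408.96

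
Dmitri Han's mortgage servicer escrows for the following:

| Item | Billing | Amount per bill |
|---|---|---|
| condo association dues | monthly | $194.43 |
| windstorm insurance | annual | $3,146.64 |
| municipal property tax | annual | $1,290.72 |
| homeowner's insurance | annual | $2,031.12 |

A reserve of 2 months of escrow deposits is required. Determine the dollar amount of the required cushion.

$1,466.94

Condo association dues — $194.43 × 12 = $2,333.16 annually
Windstorm insurance — $3,146.64 annually
Municipal property tax — $1,290.72 annually
Homeowner's insurance — $2,031.12 annually
Annual escrow total = $2,333.16 + $3,146.64 + $1,290.72 + $2,031.12 = $8,801.64
Monthly escrow = $8,801.64 ÷ 12 = $733.47
Required cushion = 2 × $733.47 = $1,466.94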